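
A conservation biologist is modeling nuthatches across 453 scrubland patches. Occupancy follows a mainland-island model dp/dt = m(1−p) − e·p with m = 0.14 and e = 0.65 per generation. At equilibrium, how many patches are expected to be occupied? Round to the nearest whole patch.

80

p* = m/(m+e) = 0.14/0.7900 = 0.1772.
Expected occupied patches = N × p* = 453 × 0.1772 = 80.28 ≈ 80.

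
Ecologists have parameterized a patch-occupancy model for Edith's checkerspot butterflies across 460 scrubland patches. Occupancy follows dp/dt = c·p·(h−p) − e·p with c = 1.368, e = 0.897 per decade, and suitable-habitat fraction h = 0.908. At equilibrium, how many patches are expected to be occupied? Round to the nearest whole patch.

116

p* = h − e/c = 0.908 − 0.6557 = 0.2523.
Expected occupied patches = N × p* = 460 × 0.2523 = 116.06 ≈ 116.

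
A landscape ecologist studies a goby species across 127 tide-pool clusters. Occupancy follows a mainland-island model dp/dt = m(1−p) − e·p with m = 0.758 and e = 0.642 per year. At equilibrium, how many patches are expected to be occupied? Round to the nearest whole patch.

69

p* = m/(m+e) = 0.758/1.4000 = 0.5414.
Expected occupied patches = N × p* = 127 × 0.5414 = 68.76 ≈ 69.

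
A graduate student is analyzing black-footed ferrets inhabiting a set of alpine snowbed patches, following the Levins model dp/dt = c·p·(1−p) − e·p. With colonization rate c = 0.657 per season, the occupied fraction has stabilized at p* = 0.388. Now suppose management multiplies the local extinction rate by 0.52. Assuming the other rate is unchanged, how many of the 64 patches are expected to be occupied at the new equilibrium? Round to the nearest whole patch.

Balance c(1−p*) = e gives e = 0.657×(1 − 0.38800) = 0.40208.
New p* = 1 − e/c = 1 − 0.20908/0.65700 = 0.68177.
Expected occupied = 64 × 0.68177 = 43.63 ≈ 44.

44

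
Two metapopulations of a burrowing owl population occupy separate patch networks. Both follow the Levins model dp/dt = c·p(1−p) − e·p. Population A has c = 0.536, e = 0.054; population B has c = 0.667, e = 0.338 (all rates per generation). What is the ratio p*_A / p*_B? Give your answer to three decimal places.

A: p*_A = 1 − 0.054/0.536 = 0.8993.
B: p*_B = 1 − 0.338/0.667 = 0.4933.
p*_A / p*_B = 0.8993/0.4933 = 1.8231.

1.823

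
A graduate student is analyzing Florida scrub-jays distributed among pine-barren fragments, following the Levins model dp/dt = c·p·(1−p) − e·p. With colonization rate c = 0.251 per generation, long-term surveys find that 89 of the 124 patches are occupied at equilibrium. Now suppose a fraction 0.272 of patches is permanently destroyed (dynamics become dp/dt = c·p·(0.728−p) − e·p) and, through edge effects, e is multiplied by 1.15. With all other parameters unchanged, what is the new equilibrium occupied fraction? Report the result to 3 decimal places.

Observed p* = 89/124 = 0.71774.
Balance c(1−p*) = e gives e = 0.251×(1 − 0.71774) = 0.07085.
New p* = 0.728 − e/c = 0.728 − 0.08148/0.25100 = 0.40338.

0.403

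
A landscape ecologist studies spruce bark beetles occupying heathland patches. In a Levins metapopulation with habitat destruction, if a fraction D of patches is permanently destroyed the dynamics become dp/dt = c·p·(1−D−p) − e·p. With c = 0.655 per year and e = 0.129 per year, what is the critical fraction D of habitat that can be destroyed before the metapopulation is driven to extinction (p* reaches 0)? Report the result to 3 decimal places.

The nontrivial equilibrium is p* = (1−D) − e/c; extinction occurs when this hits zero.
So D_crit = 1 − e/c = 1 − 0.129/0.655 = 1 − 0.1969 = 0.8031.
This equals the undisturbed p*, a classic result of Lande's extension.

0.803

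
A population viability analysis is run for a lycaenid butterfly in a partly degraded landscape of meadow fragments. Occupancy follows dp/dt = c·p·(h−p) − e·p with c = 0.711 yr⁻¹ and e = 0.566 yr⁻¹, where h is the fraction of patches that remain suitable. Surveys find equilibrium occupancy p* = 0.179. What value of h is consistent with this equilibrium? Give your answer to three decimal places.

0.975

At equilibrium c(h−p*) = e, so h = p* + e/c.
h = 0.179 + 0.566/0.711 = 0.179 + 0.7961 = 0.9751.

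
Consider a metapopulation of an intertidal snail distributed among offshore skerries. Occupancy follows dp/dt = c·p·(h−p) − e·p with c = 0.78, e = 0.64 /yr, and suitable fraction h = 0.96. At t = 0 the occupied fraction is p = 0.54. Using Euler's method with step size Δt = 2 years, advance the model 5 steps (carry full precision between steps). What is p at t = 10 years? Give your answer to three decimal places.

Update rule: p ← p + [c·p·(h−p) − e·p]·Δt with Δt = 2.
step 1: Δp = -0.33739, p = 0.20261
step 2: Δp = -0.01995, p = 0.18266
step 3: Δp = -0.01230, p = 0.17036
step 4: Δp = -0.00820, p = 0.16215
step 5: Δp = -0.00573, p = 0.15642

0.156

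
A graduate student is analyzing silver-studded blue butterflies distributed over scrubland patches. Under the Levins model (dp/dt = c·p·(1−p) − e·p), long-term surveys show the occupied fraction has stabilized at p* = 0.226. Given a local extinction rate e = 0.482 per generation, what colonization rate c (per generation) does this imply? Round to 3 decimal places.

At equilibrium c(1−p*) = e, so c = e/(1−p*).
c = 0.482/(1 − 0.226) = 0.482/0.7740 = 0.6227.

0.623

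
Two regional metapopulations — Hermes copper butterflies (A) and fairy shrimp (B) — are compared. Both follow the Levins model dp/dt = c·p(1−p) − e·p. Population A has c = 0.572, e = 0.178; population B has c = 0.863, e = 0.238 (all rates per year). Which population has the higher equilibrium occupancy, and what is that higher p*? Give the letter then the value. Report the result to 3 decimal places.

B, 0.724

A: p*_A = 1 − 0.178/0.572 = 0.6888.
B: p*_B = 1 − 0.238/0.863 = 0.7242.
B is higher at 0.7242.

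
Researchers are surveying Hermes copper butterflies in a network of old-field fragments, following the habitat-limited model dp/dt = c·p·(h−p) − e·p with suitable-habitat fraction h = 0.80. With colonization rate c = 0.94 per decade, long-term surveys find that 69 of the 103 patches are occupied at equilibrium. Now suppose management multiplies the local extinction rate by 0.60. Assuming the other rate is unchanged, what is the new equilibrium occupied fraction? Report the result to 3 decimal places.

0.722

Observed p* = 69/103 = 0.66990.
Balance c(h−p*) = e gives e = 0.94×(0.8 − 0.66990) = 0.12229.
New p* = 0.8 − e/c = 0.8 − 0.07337/0.94000 = 0.72195.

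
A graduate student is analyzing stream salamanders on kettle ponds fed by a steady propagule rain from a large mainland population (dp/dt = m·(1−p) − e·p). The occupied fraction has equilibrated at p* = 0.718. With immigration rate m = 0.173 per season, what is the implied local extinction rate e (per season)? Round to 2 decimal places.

0.07

At equilibrium m(1−p*) = e·p*, so e = m(1−p*)/p*.
e = 0.173 × 0.2820 / 0.718 = 0.0679.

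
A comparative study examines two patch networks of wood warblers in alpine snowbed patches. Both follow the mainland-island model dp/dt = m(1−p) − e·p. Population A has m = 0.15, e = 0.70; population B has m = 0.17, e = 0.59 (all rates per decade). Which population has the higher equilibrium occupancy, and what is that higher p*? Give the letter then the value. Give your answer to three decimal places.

A: p*_A = m/(m+e) = 0.15/0.8500 = 0.1765.
B: p*_B = 0.17/0.7600 = 0.2237.
B is higher at 0.2237.

B, 0.224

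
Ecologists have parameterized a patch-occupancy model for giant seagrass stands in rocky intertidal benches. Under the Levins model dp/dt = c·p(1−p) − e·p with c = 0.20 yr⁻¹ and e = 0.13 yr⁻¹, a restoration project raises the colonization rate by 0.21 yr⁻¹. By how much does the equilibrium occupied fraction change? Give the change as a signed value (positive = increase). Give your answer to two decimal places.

Before: p* = 1 − 0.13/0.20 = 0.3500.
After the change, c = 0.41, e = 0.13, so p* = 1 − 0.13/0.41 = 0.6829.
Δp* = 0.6829 − 0.3500 = +0.3329.

0.33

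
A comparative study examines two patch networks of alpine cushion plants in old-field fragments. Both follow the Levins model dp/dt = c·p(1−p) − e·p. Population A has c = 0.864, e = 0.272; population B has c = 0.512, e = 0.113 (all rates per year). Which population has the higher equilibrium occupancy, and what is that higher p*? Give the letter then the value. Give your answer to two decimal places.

B, 0.78

A: p*_A = 1 − 0.272/0.864 = 0.6852.
B: p*_B = 1 − 0.113/0.512 = 0.7793.
B is higher at 0.7793.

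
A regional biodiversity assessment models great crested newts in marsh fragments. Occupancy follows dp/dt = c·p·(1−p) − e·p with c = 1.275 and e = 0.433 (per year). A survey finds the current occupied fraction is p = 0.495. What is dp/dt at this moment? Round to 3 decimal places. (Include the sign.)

0.104

Colonization term: c·p·(1−p) = 1.275×0.495×0.5050 = 0.31872.
Extinction term: e·p = 0.21433.
dp/dt = 0.31872 − 0.21433 = 0.10438.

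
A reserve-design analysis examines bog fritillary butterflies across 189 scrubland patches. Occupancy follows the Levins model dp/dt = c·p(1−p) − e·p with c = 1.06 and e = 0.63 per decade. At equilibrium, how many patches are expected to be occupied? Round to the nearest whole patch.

77

p* = 1 − e/c = 1 − 0.63/1.06 = 0.4057.
Expected occupied patches = N × p* = 189 × 0.4057 = 76.67 ≈ 77.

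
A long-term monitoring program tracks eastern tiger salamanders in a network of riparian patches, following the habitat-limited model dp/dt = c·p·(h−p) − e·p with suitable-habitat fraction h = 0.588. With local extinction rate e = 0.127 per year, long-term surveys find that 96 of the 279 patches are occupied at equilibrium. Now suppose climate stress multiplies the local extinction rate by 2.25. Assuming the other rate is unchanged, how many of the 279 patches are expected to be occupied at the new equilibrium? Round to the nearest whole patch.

11

Observed p* = 96/279 = 0.34409.
Balance c(h−p*) = e gives c = e/(0.588 − 0.34409) = 0.127/0.24391 = 0.52068.
New p* = 0.588 − e/c = 0.588 − 0.28575/0.52068 = 0.03920.
Expected occupied = 279 × 0.03920 = 10.94 ≈ 11.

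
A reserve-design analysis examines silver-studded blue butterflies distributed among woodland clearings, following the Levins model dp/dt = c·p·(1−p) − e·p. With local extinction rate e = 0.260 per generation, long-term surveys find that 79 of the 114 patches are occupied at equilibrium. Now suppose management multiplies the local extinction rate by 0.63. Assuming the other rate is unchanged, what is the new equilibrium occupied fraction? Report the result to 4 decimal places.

0.8066

Observed p* = 79/114 = 0.69298.
Balance c(1−p*) = e gives c = e/(1 − 0.69298) = 0.260/0.30702 = 0.84685.
New p* = 1 − e/c = 1 − 0.16380/0.84685 = 0.80658.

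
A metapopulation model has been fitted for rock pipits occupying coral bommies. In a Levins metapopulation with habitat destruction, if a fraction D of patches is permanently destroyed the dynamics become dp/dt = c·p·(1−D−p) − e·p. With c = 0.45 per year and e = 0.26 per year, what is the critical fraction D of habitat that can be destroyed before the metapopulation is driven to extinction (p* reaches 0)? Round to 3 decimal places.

The nontrivial equilibrium is p* = (1−D) − e/c; extinction occurs when this hits zero.
So D_crit = 1 − e/c = 1 − 0.26/0.45 = 1 − 0.5778 = 0.4222.
Note this equals the original equilibrium occupancy — the Levins extinction-debt result.

0.422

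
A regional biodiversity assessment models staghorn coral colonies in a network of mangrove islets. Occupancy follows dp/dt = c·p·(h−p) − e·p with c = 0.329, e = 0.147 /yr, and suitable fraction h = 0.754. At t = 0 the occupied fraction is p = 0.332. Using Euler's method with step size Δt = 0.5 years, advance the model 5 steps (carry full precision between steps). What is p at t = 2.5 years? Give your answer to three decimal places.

0.326

Update rule: p ← p + [c·p·(h−p) − e·p]·Δt with Δt = 0.5.
t = 0.5: p = 0.33200 + (-0.00135) = 0.33065
t = 1: p = 0.33065 + (-0.00128) = 0.32937
t = 1.5: p = 0.32937 + (-0.00120) = 0.32817
t = 2: p = 0.32817 + (-0.00113) = 0.32704
t = 2.5: p = 0.32704 + (-0.00107) = 0.32597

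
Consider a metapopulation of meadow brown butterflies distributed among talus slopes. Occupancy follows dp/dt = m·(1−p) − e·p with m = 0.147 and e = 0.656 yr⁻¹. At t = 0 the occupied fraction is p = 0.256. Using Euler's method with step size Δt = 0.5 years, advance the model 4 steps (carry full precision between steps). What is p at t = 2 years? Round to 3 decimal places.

Update rule: p ← p + [m·(1−p) − e·p]·Δt with Δt = 0.5.
t = 0.5: p = 0.25600 + (-0.02928) = 0.22672
t = 1: p = 0.22672 + (-0.01753) = 0.20919
t = 1.5: p = 0.20919 + (-0.01049) = 0.19870
t = 2: p = 0.19870 + (-0.00628) = 0.19242

0.192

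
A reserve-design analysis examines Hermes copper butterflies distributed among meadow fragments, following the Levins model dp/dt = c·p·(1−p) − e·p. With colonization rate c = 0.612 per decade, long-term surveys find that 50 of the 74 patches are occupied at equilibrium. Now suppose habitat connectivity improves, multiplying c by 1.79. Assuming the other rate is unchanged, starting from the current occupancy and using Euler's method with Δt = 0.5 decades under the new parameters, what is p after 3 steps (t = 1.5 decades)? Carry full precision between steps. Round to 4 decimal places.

Observed p* = 50/74 = 0.67568.
Balance c(1−p*) = e gives e = 0.612×(1 − 0.67568) = 0.19849.
Starting from p₀ = 0.67568; update p ← p + (dp/dt)·Δt with the new parameters.
t = 0.5: p = 0.67568 + (+0.05297) = 0.72865
t = 1: p = 0.72865 + (+0.03599) = 0.76464
t = 1.5: p = 0.76464 + (+0.02269) = 0.78733

0.7873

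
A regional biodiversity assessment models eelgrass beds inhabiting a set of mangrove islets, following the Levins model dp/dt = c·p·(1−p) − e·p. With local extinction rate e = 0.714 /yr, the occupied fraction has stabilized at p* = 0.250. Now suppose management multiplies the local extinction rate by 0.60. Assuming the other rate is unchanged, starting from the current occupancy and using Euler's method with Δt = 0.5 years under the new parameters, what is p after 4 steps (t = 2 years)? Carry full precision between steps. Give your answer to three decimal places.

0.389

Balance c(1−p*) = e gives c = e/(1 − 0.25000) = 0.714/0.75000 = 0.95200.
Starting from p₀ = 0.25000; update p ← p + (dp/dt)·Δt with the new parameters.
step 1: Δp = +0.03570, p = 0.28570
step 2: Δp = +0.03594, p = 0.32164
step 3: Δp = +0.03496, p = 0.35660
step 4: Δp = +0.03283, p = 0.38943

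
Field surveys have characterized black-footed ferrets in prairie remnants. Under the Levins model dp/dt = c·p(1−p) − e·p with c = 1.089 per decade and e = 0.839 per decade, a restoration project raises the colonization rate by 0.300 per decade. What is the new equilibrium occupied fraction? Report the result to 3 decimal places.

Before: p* = 1 − 0.839/1.089 = 0.2296.
After the change, c = 1.389, e = 0.839, so p* = 1 − 0.839/1.389 = 0.3960.

0.396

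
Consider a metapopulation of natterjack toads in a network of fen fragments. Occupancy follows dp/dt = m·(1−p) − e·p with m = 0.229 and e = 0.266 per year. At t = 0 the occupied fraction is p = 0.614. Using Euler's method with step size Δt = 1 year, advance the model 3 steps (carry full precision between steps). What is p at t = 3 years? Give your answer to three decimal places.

Update rule: p ← p + [m·(1−p) − e·p]·Δt with Δt = 1.
p: 0.61400 → 0.53907  (Δp = -0.07493)
p: 0.53907 → 0.50123  (Δp = -0.03784)
p: 0.50123 → 0.48212  (Δp = -0.01911)

0.482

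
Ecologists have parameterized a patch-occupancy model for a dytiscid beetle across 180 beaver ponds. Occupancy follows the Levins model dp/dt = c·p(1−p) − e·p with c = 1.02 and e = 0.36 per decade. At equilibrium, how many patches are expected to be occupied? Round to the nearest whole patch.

116

p* = 1 − e/c = 1 − 0.36/1.02 = 0.6471.
Expected occupied patches = N × p* = 180 × 0.6471 = 116.47 ≈ 116.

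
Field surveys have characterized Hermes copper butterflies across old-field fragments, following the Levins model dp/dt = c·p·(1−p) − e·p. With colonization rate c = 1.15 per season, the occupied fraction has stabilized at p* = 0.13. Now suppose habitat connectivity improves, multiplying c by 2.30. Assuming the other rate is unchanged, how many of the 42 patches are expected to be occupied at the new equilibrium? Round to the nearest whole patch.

26

Balance c(1−p*) = e gives e = 1.15×(1 − 0.13000) = 1.00050.
New p* = 1 − e/c = 1 − 1.00050/2.64500 = 0.62174.
Expected occupied = 42 × 0.62174 = 26.11 ≈ 26.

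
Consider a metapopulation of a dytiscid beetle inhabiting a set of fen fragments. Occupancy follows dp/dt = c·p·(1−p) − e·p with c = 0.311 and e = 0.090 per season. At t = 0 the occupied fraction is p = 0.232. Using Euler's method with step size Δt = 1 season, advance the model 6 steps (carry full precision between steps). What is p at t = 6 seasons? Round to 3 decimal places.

Update rule: p ← p + [c·p·(1−p) − e·p]·Δt with Δt = 1.
step 1: Δp = +0.03453, p = 0.26653
step 2: Δp = +0.03681, p = 0.30334
step 3: Δp = +0.03842, p = 0.34176
step 4: Δp = +0.03920, p = 0.38097
step 5: Δp = +0.03906, p = 0.42003
step 6: Δp = +0.03796, p = 0.45798

0.458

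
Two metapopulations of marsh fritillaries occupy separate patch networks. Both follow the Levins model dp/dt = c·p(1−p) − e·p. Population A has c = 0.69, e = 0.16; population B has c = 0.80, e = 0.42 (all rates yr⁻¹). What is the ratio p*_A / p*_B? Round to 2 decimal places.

A: p*_A = 1 − 0.16/0.69 = 0.7681.
B: p*_B = 1 − 0.42/0.80 = 0.4750.
p*_A / p*_B = 0.7681/0.4750 = 1.6171.

1.62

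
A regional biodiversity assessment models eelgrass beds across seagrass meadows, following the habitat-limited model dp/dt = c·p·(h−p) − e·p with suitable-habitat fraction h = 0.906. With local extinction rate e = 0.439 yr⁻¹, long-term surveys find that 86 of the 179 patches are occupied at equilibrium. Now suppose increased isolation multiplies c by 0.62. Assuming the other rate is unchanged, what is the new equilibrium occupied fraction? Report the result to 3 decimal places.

Observed p* = 86/179 = 0.48045.
Balance c(h−p*) = e gives c = e/(0.906 − 0.48045) = 0.439/0.42555 = 1.03161.
New p* = 0.906 − e/c = 0.906 − 0.43900/0.63960 = 0.21963.

0.220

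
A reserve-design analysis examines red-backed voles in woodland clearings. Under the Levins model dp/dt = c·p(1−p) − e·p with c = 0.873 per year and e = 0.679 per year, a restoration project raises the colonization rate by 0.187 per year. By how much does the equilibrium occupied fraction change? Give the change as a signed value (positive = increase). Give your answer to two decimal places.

Before: p* = 1 − 0.679/0.873 = 0.2222.
After the change, c = 1.06, e = 0.679, so p* = 1 − 0.679/1.06 = 0.3594.
Δp* = 0.3594 − 0.2222 = +0.1372.

0.14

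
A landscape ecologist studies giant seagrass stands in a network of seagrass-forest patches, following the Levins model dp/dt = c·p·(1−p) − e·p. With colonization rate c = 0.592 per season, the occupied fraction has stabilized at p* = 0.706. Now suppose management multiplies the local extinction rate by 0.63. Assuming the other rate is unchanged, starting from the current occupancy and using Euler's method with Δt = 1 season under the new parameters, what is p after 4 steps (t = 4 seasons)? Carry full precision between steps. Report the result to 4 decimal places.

Balance c(1−p*) = e gives e = 0.592×(1 − 0.70600) = 0.17405.
Starting from p₀ = 0.70600; update p ← p + (dp/dt)·Δt with the new parameters.
  1  |  dp/dt·Δt = +0.045465  |  p_1 = 0.751465
  2  |  dp/dt·Δt = +0.028167  |  p_2 = 0.779632
  3  |  dp/dt·Δt = +0.016222  |  p_3 = 0.795854
  4  |  dp/dt·Δt = +0.008917  |  p_4 = 0.804771

0.8048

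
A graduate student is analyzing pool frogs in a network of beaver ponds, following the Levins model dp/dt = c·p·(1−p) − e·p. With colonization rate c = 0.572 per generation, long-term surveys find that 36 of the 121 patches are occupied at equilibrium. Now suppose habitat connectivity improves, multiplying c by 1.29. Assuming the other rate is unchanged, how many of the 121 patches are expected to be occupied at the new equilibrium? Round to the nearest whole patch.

55

Observed p* = 36/121 = 0.29752.
Balance c(1−p*) = e gives e = 0.572×(1 − 0.29752) = 0.40182.
New p* = 1 − e/c = 1 − 0.40182/0.73788 = 0.45544.
Expected occupied = 121 × 0.45544 = 55.11 ≈ 55.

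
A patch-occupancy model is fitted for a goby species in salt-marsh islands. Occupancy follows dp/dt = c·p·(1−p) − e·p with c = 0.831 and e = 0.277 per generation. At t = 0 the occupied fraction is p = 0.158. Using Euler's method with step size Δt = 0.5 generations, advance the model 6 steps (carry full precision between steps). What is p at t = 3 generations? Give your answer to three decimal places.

Update rule: p ← p + [c·p·(1−p) − e·p]·Δt with Δt = 0.5.
  1  |  dp/dt·Δt = +0.033393  |  p_1 = 0.191393
  2  |  dp/dt·Δt = +0.037796  |  p_2 = 0.229189
  3  |  dp/dt·Δt = +0.041660  |  p_3 = 0.270849
  4  |  dp/dt·Δt = +0.044544  |  p_4 = 0.315394
  5  |  dp/dt·Δt = +0.046033  |  p_5 = 0.361427
  6  |  dp/dt·Δt = +0.045839  |  p_6 = 0.407265

0.407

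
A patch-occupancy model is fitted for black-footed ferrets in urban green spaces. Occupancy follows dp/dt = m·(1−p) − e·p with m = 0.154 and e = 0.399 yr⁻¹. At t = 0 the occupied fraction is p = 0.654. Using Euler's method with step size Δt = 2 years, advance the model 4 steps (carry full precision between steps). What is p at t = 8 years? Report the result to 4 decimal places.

Update rule: p ← p + [m·(1−p) − e·p]·Δt with Δt = 2.
p: 0.65400 → 0.23868  (Δp = -0.41532)
p: 0.23868 → 0.28270  (Δp = +0.04402)
p: 0.28270 → 0.27803  (Δp = -0.00467)
p: 0.27803 → 0.27853  (Δp = +0.00049)

0.2785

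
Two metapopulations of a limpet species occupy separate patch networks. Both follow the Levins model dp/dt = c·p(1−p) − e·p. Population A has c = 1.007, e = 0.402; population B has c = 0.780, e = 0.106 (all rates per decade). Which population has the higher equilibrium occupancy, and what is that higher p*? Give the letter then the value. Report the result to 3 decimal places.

A: p*_A = 1 − 0.402/1.007 = 0.6008.
B: p*_B = 1 − 0.106/0.780 = 0.8641.
B is higher at 0.8641.

B, 0.864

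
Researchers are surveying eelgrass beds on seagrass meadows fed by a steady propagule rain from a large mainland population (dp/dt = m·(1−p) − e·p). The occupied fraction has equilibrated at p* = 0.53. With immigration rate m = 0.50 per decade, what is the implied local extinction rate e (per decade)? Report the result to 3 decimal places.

0.443

At equilibrium m(1−p*) = e·p*, so e = m(1−p*)/p*.
e = 0.50 × 0.4700 / 0.53 = 0.4434.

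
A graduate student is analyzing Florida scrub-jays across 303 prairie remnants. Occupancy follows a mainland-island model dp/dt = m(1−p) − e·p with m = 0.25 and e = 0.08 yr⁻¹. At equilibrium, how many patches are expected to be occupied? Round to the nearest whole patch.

230

p* = m/(m+e) = 0.25/0.3300 = 0.7576.
Expected occupied patches = N × p* = 303 × 0.7576 = 229.55 ≈ 230.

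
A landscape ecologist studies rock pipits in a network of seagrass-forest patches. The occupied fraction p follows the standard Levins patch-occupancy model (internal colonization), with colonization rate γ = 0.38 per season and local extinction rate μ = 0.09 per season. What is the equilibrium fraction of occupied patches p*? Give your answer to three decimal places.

0.763

Setting dp/dt = 0 and dividing through by p* gives γ·(1−p*) = μ.
So p* = 1 − μ/γ = 1 − 0.09/0.38 = 1 − 0.2368 = 0.7632.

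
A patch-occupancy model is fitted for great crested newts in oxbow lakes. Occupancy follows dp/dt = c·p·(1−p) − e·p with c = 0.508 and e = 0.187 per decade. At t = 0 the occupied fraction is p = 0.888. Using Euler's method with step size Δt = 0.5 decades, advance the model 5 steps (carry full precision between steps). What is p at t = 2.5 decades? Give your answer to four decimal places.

0.7142

Update rule: p ← p + [c·p·(1−p) − e·p]·Δt with Δt = 0.5.
p: 0.88800 → 0.83023  (Δp = -0.05777)
p: 0.83023 → 0.78841  (Δp = -0.04183)
p: 0.78841 → 0.75706  (Δp = -0.03134)
p: 0.75706 → 0.73299  (Δp = -0.02407)
p: 0.73299 → 0.71417  (Δp = -0.01882)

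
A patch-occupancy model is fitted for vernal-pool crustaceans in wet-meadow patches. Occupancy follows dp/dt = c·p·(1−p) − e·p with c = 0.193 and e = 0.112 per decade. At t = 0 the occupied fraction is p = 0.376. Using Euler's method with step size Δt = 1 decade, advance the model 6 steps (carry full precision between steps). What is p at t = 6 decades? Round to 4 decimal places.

Update rule: p ← p + [c·p·(1−p) − e·p]·Δt with Δt = 1.
  1  |  dp/dt·Δt = +0.003170  |  p_1 = 0.379170
  2  |  dp/dt·Δt = +0.002965  |  p_2 = 0.382136
  3  |  dp/dt·Δt = +0.002770  |  p_3 = 0.384905
  4  |  dp/dt·Δt = +0.002584  |  p_4 = 0.387489
  5  |  dp/dt·Δt = +0.002408  |  p_5 = 0.389897
  6  |  dp/dt·Δt = +0.002242  |  p_6 = 0.392139

0.3921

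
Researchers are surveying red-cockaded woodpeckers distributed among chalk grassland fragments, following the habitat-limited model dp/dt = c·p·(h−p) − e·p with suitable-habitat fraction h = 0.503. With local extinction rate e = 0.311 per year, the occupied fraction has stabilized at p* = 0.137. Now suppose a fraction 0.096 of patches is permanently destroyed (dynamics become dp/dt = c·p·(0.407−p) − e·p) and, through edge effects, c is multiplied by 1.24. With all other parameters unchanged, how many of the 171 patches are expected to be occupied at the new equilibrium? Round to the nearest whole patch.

Balance c(h−p*) = e gives c = e/(0.503 − 0.13700) = 0.311/0.36600 = 0.84973.
New p* = 0.407 − e/c = 0.407 − 0.31100/1.05367 = 0.11184.
Expected occupied = 171 × 0.11184 = 19.12 ≈ 19.

19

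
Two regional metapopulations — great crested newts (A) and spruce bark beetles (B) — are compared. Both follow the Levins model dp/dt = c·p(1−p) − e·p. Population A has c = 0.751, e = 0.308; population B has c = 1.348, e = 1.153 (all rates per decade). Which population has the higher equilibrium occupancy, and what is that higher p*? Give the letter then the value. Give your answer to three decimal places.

A: p*_A = 1 − 0.308/0.751 = 0.5899.
B: p*_B = 1 − 1.153/1.348 = 0.1447.
A is higher at 0.5899.

A, 0.590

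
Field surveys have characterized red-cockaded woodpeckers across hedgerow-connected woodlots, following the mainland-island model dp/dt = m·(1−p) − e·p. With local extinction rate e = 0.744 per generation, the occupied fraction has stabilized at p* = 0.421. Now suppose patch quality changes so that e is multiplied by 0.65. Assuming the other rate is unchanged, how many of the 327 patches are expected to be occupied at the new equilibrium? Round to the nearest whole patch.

173

Balance m(1−p*) = e·p* gives m = e·p*/(1−p*) = 0.744×0.42100/0.57900 = 0.54097.
New p* = m/(m+e) = 0.54097/(0.54097+0.48360) = 0.52800.
Expected occupied = 327 × 0.52800 = 172.66 ≈ 173.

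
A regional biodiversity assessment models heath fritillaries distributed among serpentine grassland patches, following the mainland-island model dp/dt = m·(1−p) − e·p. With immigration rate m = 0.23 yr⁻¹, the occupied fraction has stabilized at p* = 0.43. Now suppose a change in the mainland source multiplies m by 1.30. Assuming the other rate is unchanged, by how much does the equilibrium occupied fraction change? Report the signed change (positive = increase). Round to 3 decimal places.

0.065

Balance m(1−p*) = e·p* gives e = m(1−p*)/p* = 0.23×0.57000/0.43000 = 0.30488.
New p* = m/(m+e) = 0.29900/(0.29900+0.30488) = 0.49513.
Δp* = 0.49513 − 0.43000 = +0.06513.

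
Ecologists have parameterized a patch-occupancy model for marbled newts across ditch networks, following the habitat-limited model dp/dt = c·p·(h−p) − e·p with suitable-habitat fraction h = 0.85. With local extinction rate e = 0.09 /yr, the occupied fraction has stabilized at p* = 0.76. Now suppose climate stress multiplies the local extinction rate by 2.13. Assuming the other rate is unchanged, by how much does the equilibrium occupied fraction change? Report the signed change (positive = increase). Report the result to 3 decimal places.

-0.102

Balance c(h−p*) = e gives c = e/(0.85 − 0.76000) = 0.09/0.09000 = 1.00000.
New p* = 0.85 − e/c = 0.85 − 0.19170/1.00000 = 0.65830.
Δp* = 0.65830 − 0.76000 = -0.10170.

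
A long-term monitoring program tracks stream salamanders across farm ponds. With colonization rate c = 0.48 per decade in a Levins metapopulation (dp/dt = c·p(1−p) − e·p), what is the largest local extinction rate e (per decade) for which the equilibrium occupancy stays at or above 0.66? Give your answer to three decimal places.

1 − e/c ≥ 0.66 ⇒ e ≤ c(1 − 0.66) = 0.48 × 0.3400.
e_max = 0.1632.

0.163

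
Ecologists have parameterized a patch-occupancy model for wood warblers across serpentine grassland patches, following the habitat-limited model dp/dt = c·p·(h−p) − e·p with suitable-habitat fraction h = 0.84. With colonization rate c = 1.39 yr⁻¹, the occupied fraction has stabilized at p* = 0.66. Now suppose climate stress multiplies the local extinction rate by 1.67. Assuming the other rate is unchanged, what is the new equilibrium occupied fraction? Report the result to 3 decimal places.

0.539

Balance c(h−p*) = e gives e = 1.39×(0.84 − 0.66000) = 0.25020.
New p* = 0.84 − e/c = 0.84 − 0.41783/1.39000 = 0.53940.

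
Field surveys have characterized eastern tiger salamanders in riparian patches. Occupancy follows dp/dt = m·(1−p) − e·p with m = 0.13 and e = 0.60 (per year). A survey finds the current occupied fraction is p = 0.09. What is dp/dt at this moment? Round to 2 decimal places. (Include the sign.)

0.06

Colonization term: m·(1−p) = 0.13×0.9100 = 0.11830.
Extinction term: e·p = 0.05400.
dp/dt = 0.11830 − 0.05400 = 0.06430.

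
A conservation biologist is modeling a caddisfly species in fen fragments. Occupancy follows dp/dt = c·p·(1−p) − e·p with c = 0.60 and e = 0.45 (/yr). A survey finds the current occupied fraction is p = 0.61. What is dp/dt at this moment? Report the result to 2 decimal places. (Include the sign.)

-0.13

Colonization term: c·p·(1−p) = 0.60×0.61×0.3900 = 0.14274.
Extinction term: e·p = 0.27450.
dp/dt = 0.14274 − 0.27450 = -0.13176.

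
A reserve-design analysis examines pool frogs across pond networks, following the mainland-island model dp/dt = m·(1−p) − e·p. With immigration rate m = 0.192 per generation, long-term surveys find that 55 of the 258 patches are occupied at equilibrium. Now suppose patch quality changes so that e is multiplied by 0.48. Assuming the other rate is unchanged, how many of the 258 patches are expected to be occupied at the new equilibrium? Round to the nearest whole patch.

93

Observed p* = 55/258 = 0.21318.
Balance m(1−p*) = e·p* gives e = m(1−p*)/p* = 0.192×0.78682/0.21318 = 0.70865.
New p* = m/(m+e) = 0.19200/(0.19200+0.34015) = 0.36080.
Expected occupied = 258 × 0.36080 = 93.09 ≈ 93.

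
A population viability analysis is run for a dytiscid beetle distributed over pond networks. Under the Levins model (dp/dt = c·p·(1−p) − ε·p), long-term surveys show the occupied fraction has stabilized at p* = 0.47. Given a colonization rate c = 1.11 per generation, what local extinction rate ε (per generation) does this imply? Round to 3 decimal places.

At equilibrium c(1−p*) = ε.
ε = 1.11 × (1 − 0.47) = 1.11 × 0.5300 = 0.5883.

0.588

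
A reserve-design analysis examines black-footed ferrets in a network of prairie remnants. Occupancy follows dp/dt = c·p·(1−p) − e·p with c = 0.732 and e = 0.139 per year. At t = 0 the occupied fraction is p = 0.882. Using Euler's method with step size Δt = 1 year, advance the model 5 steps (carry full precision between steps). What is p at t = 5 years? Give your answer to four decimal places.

0.8108

Update rule: p ← p + [c·p·(1−p) − e·p]·Δt with Δt = 1.
step 1: Δp = -0.04641, p = 0.83559
step 2: Δp = -0.01558, p = 0.82000
step 3: Δp = -0.00594, p = 0.81406
step 4: Δp = -0.00236, p = 0.81171
step 5: Δp = -0.00095, p = 0.81076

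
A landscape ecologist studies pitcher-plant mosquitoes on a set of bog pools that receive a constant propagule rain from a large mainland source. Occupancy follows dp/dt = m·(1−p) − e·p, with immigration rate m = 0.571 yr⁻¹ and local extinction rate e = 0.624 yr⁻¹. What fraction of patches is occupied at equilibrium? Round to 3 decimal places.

Setting dp/dt = 0: m − m·p* = e·p*, so m = (m+e)·p*.
p* = m/(m+e) = 0.571/(0.571+0.624) = 0.571/1.1950 = 0.4778.

0.478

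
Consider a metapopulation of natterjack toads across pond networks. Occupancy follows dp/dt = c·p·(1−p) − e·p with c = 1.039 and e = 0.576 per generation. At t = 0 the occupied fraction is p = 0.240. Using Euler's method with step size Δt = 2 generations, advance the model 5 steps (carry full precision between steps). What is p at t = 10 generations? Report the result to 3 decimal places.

0.446

Update rule: p ← p + [c·p·(1−p) − e·p]·Δt with Δt = 2.
t = 2: p = 0.24000 + (+0.10255) = 0.34255
t = 4: p = 0.34255 + (+0.07337) = 0.41592
t = 6: p = 0.41592 + (+0.02567) = 0.44159
t = 8: p = 0.44159 + (+0.00370) = 0.44529
t = 10: p = 0.44529 + (+0.00031) = 0.44560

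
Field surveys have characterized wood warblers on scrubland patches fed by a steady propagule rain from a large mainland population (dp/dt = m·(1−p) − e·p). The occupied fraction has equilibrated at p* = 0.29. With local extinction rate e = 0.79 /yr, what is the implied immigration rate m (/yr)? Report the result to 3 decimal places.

0.323

At equilibrium m(1−p*) = e·p*, so m = e·p*/(1−p*).
m = 0.79 × 0.29 / 0.7100 = 0.2291/0.7100 = 0.3227.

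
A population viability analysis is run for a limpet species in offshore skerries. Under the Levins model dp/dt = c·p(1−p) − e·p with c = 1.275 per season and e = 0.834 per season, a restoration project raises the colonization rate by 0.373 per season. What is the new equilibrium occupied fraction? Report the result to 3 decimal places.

Before: p* = 1 − 0.834/1.275 = 0.3459.
After the change, c = 1.648, e = 0.834, so p* = 1 − 0.834/1.648 = 0.4939.

0.494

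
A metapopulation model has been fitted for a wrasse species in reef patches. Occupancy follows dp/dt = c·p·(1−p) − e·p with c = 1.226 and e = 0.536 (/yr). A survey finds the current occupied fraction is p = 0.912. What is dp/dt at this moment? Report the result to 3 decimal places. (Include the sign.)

Colonization term: c·p·(1−p) = 1.226×0.912×0.0880 = 0.09839.
Extinction term: e·p = 0.48883.
dp/dt = 0.09839 − 0.48883 = -0.39044.

-0.390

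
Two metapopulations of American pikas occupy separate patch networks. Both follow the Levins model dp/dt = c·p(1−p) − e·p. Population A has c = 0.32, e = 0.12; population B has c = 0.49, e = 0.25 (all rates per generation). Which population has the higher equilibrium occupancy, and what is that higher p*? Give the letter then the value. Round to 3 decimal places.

A: p*_A = 1 − 0.12/0.32 = 0.6250.
B: p*_B = 1 − 0.25/0.49 = 0.4898.
A is higher at 0.6250.

A, 0.625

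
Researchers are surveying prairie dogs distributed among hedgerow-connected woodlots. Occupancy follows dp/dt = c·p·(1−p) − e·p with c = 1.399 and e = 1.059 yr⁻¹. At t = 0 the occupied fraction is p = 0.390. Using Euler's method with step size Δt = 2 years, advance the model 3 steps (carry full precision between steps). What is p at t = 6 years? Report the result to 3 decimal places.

Update rule: p ← p + [c·p·(1−p) − e·p]·Δt with Δt = 2.
  1  |  dp/dt·Δt = -0.160376  |  p_1 = 0.229624
  2  |  dp/dt·Δt = +0.008614  |  p_2 = 0.238238
  3  |  dp/dt·Δt = +0.003195  |  p_3 = 0.241433

0.241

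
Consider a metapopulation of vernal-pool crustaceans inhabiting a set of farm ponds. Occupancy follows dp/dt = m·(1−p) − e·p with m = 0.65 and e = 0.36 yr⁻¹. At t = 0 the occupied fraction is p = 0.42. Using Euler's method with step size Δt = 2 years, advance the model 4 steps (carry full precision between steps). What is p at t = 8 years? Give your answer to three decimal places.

0.402

Update rule: p ← p + [m·(1−p) − e·p]·Δt with Δt = 2.
t = 2: p = 0.42000 + (+0.45160) = 0.87160
t = 4: p = 0.87160 + (-0.46063) = 0.41097
t = 6: p = 0.41097 + (+0.46984) = 0.88081
t = 8: p = 0.88081 + (-0.47924) = 0.40157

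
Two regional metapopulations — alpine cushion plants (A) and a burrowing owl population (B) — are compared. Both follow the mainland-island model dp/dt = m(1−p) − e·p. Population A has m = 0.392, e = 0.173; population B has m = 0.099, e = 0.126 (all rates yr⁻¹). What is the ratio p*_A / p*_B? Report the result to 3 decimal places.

A: p*_A = m/(m+e) = 0.392/0.5650 = 0.6938.
B: p*_B = 0.099/0.2250 = 0.4400.
p*_A / p*_B = 0.6938/0.4400 = 1.5768.

1.577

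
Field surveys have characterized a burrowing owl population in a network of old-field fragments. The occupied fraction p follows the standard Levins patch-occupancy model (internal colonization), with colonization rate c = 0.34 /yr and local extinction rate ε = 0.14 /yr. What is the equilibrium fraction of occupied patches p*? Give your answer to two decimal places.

Setting dp/dt = 0 and dividing through by p* gives c·(1−p*) = ε.
So p* = 1 − ε/c = 1 − 0.14/0.34 = 1 − 0.4118 = 0.5882.

0.59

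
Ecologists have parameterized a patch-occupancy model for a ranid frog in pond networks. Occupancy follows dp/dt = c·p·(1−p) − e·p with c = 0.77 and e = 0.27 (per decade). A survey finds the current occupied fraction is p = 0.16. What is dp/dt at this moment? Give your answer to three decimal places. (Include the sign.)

0.060

Colonization term: c·p·(1−p) = 0.77×0.16×0.8400 = 0.10349.
Extinction term: e·p = 0.04320.
dp/dt = 0.10349 − 0.04320 = 0.06029.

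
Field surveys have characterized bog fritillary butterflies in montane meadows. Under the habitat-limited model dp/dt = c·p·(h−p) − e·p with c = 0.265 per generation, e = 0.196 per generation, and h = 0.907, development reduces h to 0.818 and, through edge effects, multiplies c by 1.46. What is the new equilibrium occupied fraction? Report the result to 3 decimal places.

Before: p* = h − e/c = 0.907 − 0.196/0.265 = 0.907 − 0.7396 = 0.1674.
After: c = 0.3869, e = 0.196, h = 0.818; p* = 0.818 − 0.196/0.3869 = 0.3114.

0.311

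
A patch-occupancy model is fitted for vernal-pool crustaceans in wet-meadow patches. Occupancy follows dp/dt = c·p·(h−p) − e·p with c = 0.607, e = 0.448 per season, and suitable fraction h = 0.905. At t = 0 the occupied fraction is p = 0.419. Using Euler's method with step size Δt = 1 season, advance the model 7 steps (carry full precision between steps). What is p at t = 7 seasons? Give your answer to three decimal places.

0.227

Update rule: p ← p + [c·p·(h−p) − e·p]·Δt with Δt = 1.
step 1: Δp = -0.06411, p = 0.35489
step 2: Δp = -0.04049, p = 0.31441
step 3: Δp = -0.02814, p = 0.28626
step 4: Δp = -0.02073, p = 0.26553
step 5: Δp = -0.01589, p = 0.24964
step 6: Δp = -0.01253, p = 0.23711
step 7: Δp = -0.01010, p = 0.22701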